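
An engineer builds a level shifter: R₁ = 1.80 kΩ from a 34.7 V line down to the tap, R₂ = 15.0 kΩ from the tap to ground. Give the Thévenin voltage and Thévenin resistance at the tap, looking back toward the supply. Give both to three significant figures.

V_th = 31.0 V, R_th = 1.61 kΩ

V_th is the open-circuit tap voltage: 34.7 × 15.0/(1.80 + 15.0) = 31.0 V.
With the supply zeroed, R₁ and R₂ appear in parallel from the tap: R_th = R₁‖R₂ = (1.80 × 15.0)/16.80 = 1.61 kΩ.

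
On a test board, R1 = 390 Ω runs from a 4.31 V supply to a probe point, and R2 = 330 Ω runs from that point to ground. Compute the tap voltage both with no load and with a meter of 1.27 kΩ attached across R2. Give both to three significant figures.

Unloaded: 1.98 V; loaded: 1.73 V

Open-circuit: V = 4.31 × 330/(390 + 330) = 1.98 V.
With the load, R2 becomes R2‖R_L = 261.9 Ω, so V = 4.31 × 261.9/651.9 = 1.73 V.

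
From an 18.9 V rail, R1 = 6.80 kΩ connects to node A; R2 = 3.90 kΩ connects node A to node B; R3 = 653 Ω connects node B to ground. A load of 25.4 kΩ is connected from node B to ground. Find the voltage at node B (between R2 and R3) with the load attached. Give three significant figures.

At node B, R3 is in parallel with the load: R3‖R_L = 636.6 Ω.
Below node A the resistance is R2 + (R3‖R_L) = 4537 Ω, so V_A = 18.9 × 4537/11340 = 7.563 V.
Then V_B = V_A × (R3‖R_L)/(R2 + R3‖R_L) = 7.563 × 636.6/4537 = 1.06 V.

V ≈ 1.06 V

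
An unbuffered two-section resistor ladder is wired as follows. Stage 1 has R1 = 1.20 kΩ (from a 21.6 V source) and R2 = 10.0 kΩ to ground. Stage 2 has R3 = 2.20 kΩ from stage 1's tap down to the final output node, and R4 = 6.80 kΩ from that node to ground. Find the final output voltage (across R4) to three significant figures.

Stage 2 presents R3+R4 = 9.000 kΩ as a load on stage 1's tap.
Stage 1's lower leg becomes R2‖(R3+R4) = 4.737 kΩ, so V_mid = 21.6 × 4.737/5.937 = 17.23 V.
Stage 2 is itself unloaded: V_out = V_mid × R4/(R3+R4) = 17.23 × 6.80/9.000 = 13.0 V.

V_out ≈ 13.0 V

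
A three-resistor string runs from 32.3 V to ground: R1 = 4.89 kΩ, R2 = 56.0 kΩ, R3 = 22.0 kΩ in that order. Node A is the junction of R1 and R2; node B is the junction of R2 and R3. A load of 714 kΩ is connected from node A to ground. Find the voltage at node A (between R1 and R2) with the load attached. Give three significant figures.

V ≈ 30.2 V

Below node A the series string R2+R3 = 78.00 kΩ sits in parallel with the 714 kΩ load: 70.32 kΩ.
V_A = 32.3 × 70.32/(4.89 + 70.32) = 30.2 V.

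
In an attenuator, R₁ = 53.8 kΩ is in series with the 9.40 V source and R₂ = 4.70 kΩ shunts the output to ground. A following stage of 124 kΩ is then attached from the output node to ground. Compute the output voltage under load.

V_out ≈ 0.730 V

The load sits in parallel with R₂: R₂‖R_L = (4.70 × 124) / (4.70 + 124) = 4.528 kΩ.
V_out = 9.40 × 4.528 / (53.8 + 4.528) = 9.40 × 4.528/58.33 = 0.730 V.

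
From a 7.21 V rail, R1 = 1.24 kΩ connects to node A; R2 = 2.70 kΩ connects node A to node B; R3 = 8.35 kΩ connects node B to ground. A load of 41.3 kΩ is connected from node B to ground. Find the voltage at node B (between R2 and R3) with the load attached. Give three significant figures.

V ≈ 4.60 V

At node B, R3 is in parallel with the load: R3‖R_L = 6.946 kΩ.
Below node A the resistance is R2 + (R3‖R_L) = 9.646 kΩ, so V_A = 7.21 × 9.646/10.89 = 6.389 V.
Then V_B = V_A × (R3‖R_L)/(R2 + R3‖R_L) = 6.389 × 6.946/9.646 = 4.60 V.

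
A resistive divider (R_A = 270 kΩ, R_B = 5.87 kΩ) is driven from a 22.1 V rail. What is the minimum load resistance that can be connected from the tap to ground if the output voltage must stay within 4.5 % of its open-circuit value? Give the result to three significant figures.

Output resistance R_th = R_A‖R_B = (270 × 5.87)/275.9 = 5.745 kΩ.
The fractional drop is R_th/(R_th + R_L); requiring this ≤ 0.0450 gives R_L ≥ R_th(1/0.0450 − 1) = 5.745 × 21.22 = 122 kΩ.

R_L(min) ≈ 122 kΩ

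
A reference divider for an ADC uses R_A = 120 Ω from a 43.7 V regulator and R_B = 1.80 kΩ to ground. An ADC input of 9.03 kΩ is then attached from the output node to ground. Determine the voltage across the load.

The load sits in parallel with R_B: R_B‖R_L = (1800 × 9030) / (1800 + 9030) = 1501 Ω.
V_out = 43.7 × 1501 / (120 + 1501) = 43.7 × 1501/1621 = 40.5 V.

V_out ≈ 40.5 V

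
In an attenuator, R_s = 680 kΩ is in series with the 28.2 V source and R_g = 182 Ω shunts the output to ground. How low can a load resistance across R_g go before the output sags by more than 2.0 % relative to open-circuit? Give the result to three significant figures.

Output resistance R_th = R_s‖R_g = (680000 × 182)/680200 = 182.0 Ω.
The fractional drop is R_th/(R_th + R_L); requiring this ≤ 0.0200 gives R_L ≥ R_th(1/0.0200 − 1) = 182.0 × 49.00 = 8.92 kΩ.

R_L(min) ≈ 8.92 kΩ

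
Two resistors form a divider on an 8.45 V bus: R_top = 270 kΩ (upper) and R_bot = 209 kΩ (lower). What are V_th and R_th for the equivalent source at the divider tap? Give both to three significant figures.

V_th = 3.69 V, R_th = 118 kΩ

V_th is the open-circuit tap voltage: 8.45 × 209/(270 + 209) = 3.69 V.
With the supply zeroed, R_top and R_bot appear in parallel from the tap: R_th = R_top‖R_bot = (270 × 209)/479.0 = 118 kΩ.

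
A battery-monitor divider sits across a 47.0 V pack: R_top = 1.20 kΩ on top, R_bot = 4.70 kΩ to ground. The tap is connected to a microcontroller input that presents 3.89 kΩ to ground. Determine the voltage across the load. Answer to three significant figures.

The load sits in parallel with R_bot: R_bot‖R_L = (4.70 × 3.89) / (4.70 + 3.89) = 2.128 kΩ.
V_out = 47.0 × 2.128 / (1.20 + 2.128) = 47.0 × 2.128/3.328 = 30.1 V.

V_out ≈ 30.1 V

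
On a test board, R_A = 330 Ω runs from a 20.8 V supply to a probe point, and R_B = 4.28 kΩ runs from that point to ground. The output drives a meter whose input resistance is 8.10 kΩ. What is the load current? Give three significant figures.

I_L ≈ 2.30 mA

R_B‖R_L = 2800 Ω; V_out = 20.8 × 2800/3130 = 18.61 V.
I_L = V_out / R_L = 18.61 / 8.10 kΩ = 2.30 mA.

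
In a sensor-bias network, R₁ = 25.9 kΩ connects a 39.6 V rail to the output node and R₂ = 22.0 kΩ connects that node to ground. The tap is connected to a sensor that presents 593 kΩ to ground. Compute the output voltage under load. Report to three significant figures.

V_out ≈ 17.8 V

The load sits in parallel with R₂: R₂‖R_L = (22.0 × 593) / (22.0 + 593) = 21.21 kΩ.
V_out = 39.6 × 21.21 / (25.9 + 21.21) = 39.6 × 21.21/47.11 = 17.8 V.
(Unloaded it would have been 18.2 V.)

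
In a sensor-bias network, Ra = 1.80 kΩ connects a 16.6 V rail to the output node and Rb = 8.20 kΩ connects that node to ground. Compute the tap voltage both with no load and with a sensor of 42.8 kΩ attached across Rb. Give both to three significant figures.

Unloaded: 13.6 V; loaded: 13.2 V

Open-circuit: V = 16.6 × 8.20/(1.80 + 8.20) = 13.6 V.
With the load, Rb becomes Rb‖R_L = 6.882 kΩ, so V = 16.6 × 6.882/8.682 = 13.2 V.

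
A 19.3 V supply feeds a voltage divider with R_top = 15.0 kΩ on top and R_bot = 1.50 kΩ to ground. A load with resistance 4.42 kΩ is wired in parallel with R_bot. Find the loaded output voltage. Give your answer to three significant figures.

V_out ≈ 1.34 V

The load sits in parallel with R_bot: R_bot‖R_L = (1.50 × 4.42) / (1.50 + 4.42) = 1.120 kΩ.
V_out = 19.3 × 1.120 / (15.0 + 1.120) = 19.3 × 1.120/16.12 = 1.34 V.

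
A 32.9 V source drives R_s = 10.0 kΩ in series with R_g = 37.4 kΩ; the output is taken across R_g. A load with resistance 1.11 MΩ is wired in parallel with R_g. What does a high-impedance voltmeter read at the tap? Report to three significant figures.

V_out ≈ 25.8 V

The load sits in parallel with R_g: R_g‖R_L = (37.4 × 1110) / (37.4 + 1110) = 36.18 kΩ.
V_out = 32.9 × 36.18 / (10.0 + 36.18) = 32.9 × 36.18/46.18 = 25.8 V.
(Unloaded it would have been 26.0 V.)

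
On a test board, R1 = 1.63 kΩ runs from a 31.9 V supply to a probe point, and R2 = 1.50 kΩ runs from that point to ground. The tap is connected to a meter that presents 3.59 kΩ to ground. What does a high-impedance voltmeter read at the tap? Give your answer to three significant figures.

V_out ≈ 12.6 V

The load sits in parallel with R2: R2‖R_L = (1.50 × 3.59) / (1.50 + 3.59) = 1.058 kΩ.
V_out = 31.9 × 1.058 / (1.63 + 1.058) = 31.9 × 1.058/2.688 = 12.6 V.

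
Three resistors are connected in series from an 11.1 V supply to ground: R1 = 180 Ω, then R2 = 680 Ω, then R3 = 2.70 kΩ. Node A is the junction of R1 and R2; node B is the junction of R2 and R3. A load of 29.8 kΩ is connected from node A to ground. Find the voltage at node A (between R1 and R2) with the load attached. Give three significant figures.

V ≈ 10.5 V

Below node A the series string R2+R3 = 3380 Ω sits in parallel with the 29800 Ω load: 3036 Ω.
V_A = 11.1 × 3036/(180 + 3036) = 10.5 V.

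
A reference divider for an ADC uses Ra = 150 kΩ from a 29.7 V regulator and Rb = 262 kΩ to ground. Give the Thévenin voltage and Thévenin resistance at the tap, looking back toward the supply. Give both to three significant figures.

V_th = 18.9 V, R_th = 95.4 kΩ

V_th is the open-circuit tap voltage: 29.7 × 262/(150 + 262) = 18.9 V.
With the supply zeroed, Ra and Rb appear in parallel from the tap: R_th = Ra‖Rb = (150 × 262)/412.0 = 95.4 kΩ.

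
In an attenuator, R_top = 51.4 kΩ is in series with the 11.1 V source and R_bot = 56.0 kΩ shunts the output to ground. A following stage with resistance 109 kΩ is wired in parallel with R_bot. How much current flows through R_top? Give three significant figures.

I ≈ 0.126 mA

R_bot‖R_L = 36.99 kΩ, so the source sees R_top + R_bot‖R_L = 88.39 kΩ.
I = 11.1 V / 88.39 kΩ = 0.126 mA.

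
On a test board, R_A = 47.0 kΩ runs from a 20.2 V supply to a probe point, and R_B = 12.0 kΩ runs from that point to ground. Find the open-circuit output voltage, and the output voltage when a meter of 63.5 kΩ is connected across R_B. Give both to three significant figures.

Unloaded: 4.11 V; loaded: 3.57 V

Open-circuit: V = 20.2 × 12.0/(47.0 + 12.0) = 4.11 V.
With the load, R_B becomes R_B‖R_L = 10.09 kΩ, so V = 20.2 × 10.09/57.09 = 3.57 V.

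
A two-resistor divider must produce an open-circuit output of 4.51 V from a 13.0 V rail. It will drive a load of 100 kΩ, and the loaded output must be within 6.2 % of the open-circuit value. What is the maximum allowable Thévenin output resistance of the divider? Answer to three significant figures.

Loading drop = R_th/(R_th + R_L) ≤ 0.0620, so R_th ≤ R_L · ε/(1−ε) = 100 kΩ × 0.0620/0.9380 = 6.61 kΩ.
(Any R1, R2 with R2/(R1+R2) = 0.347 and R1‖R2 ≤ 6.61 kΩ will meet the spec.)

R_th ≤ 6.61 kΩ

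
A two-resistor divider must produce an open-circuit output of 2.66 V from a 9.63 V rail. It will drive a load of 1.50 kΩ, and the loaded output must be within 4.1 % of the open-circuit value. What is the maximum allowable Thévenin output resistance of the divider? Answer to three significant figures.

R_th ≤ 64.1 Ω

Loading drop = R_th/(R_th + R_L) ≤ 0.0410, so R_th ≤ R_L · ε/(1−ε) = 1.50 kΩ × 0.0410/0.9590 = 64.1 Ω.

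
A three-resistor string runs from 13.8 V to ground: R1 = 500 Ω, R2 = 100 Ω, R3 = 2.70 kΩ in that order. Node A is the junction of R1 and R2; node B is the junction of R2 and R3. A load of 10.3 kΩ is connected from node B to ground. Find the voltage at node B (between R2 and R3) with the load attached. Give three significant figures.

V ≈ 10.8 V

At node B, R3 is in parallel with the load: R3‖R_L = 2139 Ω.
Below node A the resistance is R2 + (R3‖R_L) = 2239 Ω, so V_A = 13.8 × 2239/2739 = 11.28 V.
Then V_B = V_A × (R3‖R_L)/(R2 + R3‖R_L) = 11.28 × 2139/2239 = 10.8 V.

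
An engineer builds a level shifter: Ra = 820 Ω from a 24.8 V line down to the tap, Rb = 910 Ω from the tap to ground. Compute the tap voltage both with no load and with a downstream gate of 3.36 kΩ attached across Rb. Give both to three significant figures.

Unloaded: 13.0 V; loaded: 11.6 V

Open-circuit: V = 24.8 × 910/(820 + 910) = 13.0 V.
With the load, Rb becomes Rb‖R_L = 716.1 Ω, so V = 24.8 × 716.1/1536 = 11.6 V.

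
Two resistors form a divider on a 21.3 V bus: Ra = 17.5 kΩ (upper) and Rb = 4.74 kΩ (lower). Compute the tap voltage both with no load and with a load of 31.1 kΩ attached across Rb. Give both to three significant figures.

Unloaded: 4.54 V; loaded: 4.05 V

Open-circuit: V = 21.3 × 4.74/(17.5 + 4.74) = 4.54 V.
With the load, Rb becomes Rb‖R_L = 4.113 kΩ, so V = 21.3 × 4.113/21.61 = 4.05 V.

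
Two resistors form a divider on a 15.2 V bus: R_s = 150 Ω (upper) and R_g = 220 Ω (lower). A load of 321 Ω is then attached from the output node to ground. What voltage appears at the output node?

V_out ≈ 7.07 V

The load sits in parallel with R_g: R_g‖R_L = (220 × 321) / (220 + 321) = 130.5 Ω.
V_out = 15.2 × 130.5 / (150 + 130.5) = 15.2 × 130.5/280.5 = 7.07 V.
(Unloaded it would have been 9.04 V.)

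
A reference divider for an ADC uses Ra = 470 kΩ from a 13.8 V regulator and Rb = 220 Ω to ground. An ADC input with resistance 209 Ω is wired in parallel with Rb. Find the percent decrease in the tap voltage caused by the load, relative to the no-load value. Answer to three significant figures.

51.3 %

Unloaded V = 13.8 × 220/470200 = 0.006457 V.
Loaded: Rb‖R_L = 107.2 Ω, giving V = 13.8 × 107.2/470100 = 0.003146 V.
Drop = (0.006457 − 0.003146) / 0.006457 = 51.3 %.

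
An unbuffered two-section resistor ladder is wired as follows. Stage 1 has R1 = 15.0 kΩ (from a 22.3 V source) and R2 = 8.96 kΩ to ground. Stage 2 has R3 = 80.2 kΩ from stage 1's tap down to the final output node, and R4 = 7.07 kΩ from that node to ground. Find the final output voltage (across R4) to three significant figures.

V_out ≈ 0.635 V

Stage 2 presents R3+R4 = 87.27 kΩ as a load on stage 1's tap.
Stage 1's lower leg becomes R2‖(R3+R4) = 8.126 kΩ, so V_mid = 22.3 × 8.126/23.13 = 7.836 V.
Stage 2 is itself unloaded: V_out = V_mid × R4/(R3+R4) = 7.836 × 7.07/87.27 = 0.635 V.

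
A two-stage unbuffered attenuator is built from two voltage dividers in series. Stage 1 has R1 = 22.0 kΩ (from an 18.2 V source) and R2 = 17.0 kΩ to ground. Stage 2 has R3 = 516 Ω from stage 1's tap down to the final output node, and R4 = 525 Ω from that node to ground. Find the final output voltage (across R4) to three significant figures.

Stage 2 presents R3+R4 = 1041 Ω as a load on stage 1's tap.
Stage 1's lower leg becomes R2‖(R3+R4) = 980.9 Ω, so V_mid = 18.2 × 980.9/22980 = 0.7769 V.
Stage 2 is itself unloaded: V_out = V_mid × R4/(R3+R4) = 0.7769 × 525/1041 = 0.392 V.

V_out ≈ 0.392 V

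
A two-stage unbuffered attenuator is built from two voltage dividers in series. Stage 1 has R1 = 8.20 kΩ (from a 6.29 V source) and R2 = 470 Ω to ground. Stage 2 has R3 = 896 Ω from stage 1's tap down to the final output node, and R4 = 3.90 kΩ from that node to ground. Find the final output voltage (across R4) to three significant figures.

Stage 2 presents R3+R4 = 4796 Ω as a load on stage 1's tap.
Stage 1's lower leg becomes R2‖(R3+R4) = 428.1 Ω, so V_mid = 6.29 × 428.1/8628 = 0.3121 V.
Stage 2 is itself unloaded: V_out = V_mid × R4/(R3+R4) = 0.3121 × 3900/4796 = 0.254 V.

V_out ≈ 0.254 V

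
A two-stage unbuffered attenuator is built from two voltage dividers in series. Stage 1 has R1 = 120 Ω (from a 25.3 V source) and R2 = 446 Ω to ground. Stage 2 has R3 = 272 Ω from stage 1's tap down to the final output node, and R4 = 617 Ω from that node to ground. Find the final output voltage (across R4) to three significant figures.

Stage 2 presents R3+R4 = 889.0 Ω as a load on stage 1's tap.
Stage 1's lower leg becomes R2‖(R3+R4) = 297.0 Ω, so V_mid = 25.3 × 297.0/417.0 = 18.02 V.
Stage 2 is itself unloaded: V_out = V_mid × R4/(R3+R4) = 18.02 × 617/889.0 = 12.5 V.

V_out ≈ 12.5 V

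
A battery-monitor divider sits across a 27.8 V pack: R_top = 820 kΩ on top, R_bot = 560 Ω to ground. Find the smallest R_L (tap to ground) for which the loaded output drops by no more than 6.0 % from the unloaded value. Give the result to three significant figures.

Output resistance R_th = R_top‖R_bot = (820000 × 560)/820600 = 559.6 Ω.
The fractional drop is R_th/(R_th + R_L); requiring this ≤ 0.0600 gives R_L ≥ R_th(1/0.0600 − 1) = 559.6 × 15.67 = 8.77 kΩ.

R_L(min) ≈ 8.77 kΩ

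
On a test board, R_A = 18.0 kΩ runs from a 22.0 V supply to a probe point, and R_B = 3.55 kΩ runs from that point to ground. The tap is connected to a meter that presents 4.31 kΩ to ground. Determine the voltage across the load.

The load sits in parallel with R_B: R_B‖R_L = (3.55 × 4.31) / (3.55 + 4.31) = 1.947 kΩ.
V_out = 22.0 × 1.947 / (18.0 + 1.947) = 22.0 × 1.947/19.95 = 2.15 V.

V_out ≈ 2.15 V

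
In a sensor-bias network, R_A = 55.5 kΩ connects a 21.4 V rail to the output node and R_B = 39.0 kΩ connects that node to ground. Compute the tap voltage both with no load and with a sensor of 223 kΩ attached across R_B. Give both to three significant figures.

Open-circuit: V = 21.4 × 39.0/(55.5 + 39.0) = 8.83 V.
With the load, R_B becomes R_B‖R_L = 33.19 kΩ, so V = 21.4 × 33.19/88.69 = 8.01 V.

Unloaded: 8.83 V; loaded: 8.01 V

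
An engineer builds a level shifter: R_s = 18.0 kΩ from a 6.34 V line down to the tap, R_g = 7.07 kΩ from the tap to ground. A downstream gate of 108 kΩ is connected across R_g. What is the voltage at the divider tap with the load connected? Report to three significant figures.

The load sits in parallel with R_g: R_g‖R_L = (7.07 × 108) / (7.07 + 108) = 6.636 kΩ.
V_out = 6.34 × 6.636 / (18.0 + 6.636) = 6.34 × 6.636/24.64 = 1.71 V.

V_out ≈ 1.71 V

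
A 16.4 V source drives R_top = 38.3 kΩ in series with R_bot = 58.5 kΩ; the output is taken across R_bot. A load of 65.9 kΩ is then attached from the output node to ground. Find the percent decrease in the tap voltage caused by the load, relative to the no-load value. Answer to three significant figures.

The divider's output (Thévenin) resistance is R_top‖R_bot = 23.15 kΩ.
Fractional drop under load = R_th/(R_th + R_L) = 23.15 / (23.15 + 65.9) = 0.2599.
So the output falls by 26.0 %.

26.0 %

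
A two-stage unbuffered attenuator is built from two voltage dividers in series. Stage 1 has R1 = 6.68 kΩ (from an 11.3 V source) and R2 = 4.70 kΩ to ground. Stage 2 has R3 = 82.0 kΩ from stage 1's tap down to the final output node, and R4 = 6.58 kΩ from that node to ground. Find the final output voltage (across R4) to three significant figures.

V_out ≈ 0.336 V

Stage 2 presents R3+R4 = 88.58 kΩ as a load on stage 1's tap.
Stage 1's lower leg becomes R2‖(R3+R4) = 4.463 kΩ, so V_mid = 11.3 × 4.463/11.14 = 4.526 V.
Stage 2 is itself unloaded: V_out = V_mid × R4/(R3+R4) = 4.526 × 6.58/88.58 = 0.336 V.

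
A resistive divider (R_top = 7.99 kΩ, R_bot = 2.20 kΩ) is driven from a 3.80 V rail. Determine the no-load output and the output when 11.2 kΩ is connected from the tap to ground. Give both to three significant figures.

Unloaded: 0.820 V; loaded: 0.711 V

Open-circuit: V = 3.80 × 2.20/(7.99 + 2.20) = 0.820 V.
With the load, R_bot becomes R_bot‖R_L = 1.839 kΩ, so V = 3.80 × 1.839/9.829 = 0.711 V.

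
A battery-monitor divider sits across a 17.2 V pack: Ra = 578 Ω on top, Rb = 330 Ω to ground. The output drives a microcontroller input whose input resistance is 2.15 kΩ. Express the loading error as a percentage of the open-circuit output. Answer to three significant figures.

8.90 %

The divider's output (Thévenin) resistance is Ra‖Rb = 210.1 Ω.
Fractional drop under load = R_th/(R_th + R_L) = 210.1 / (210.1 + 2150) = 0.08901.
So the output falls by 8.90 %.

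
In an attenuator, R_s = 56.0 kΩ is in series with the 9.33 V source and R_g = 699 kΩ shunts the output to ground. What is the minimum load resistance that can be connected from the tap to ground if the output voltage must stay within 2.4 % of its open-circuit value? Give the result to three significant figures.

R_L(min) ≈ 2.11 MΩ

Output resistance R_th = R_s‖R_g = (56.0 × 699)/755.0 = 51.85 kΩ.
The fractional drop is R_th/(R_th + R_L); requiring this ≤ 0.0240 gives R_L ≥ R_th(1/0.0240 − 1) = 51.85 × 40.67 = 2.11 MΩ.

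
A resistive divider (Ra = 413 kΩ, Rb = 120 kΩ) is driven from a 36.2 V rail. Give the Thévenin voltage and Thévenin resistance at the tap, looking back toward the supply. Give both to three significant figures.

V_th is the open-circuit tap voltage: 36.2 × 120/(413 + 120) = 8.15 V.
With the supply zeroed, Ra and Rb appear in parallel from the tap: R_th = Ra‖Rb = (413 × 120)/533.0 = 93.0 kΩ.

V_th = 8.15 V, R_th = 93.0 kΩ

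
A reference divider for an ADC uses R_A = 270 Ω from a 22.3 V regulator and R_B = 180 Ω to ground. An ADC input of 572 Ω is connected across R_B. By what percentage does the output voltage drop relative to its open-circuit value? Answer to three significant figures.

Unloaded V = 22.3 × 180/450.0 = 8.920 V.
Loaded: R_B‖R_L = 136.9 Ω, giving V = 22.3 × 136.9/406.9 = 7.503 V.
Drop = (8.920 − 7.503) / 8.920 = 15.9 %.

15.9 %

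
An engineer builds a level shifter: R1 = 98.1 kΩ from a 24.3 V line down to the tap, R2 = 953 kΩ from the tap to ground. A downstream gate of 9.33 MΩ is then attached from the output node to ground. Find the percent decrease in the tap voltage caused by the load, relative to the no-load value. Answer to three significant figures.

The divider's output (Thévenin) resistance is R1‖R2 = 88.94 kΩ.
Fractional drop under load = R_th/(R_th + R_L) = 88.94 / (88.94 + 9330) = 0.009443.
So the output falls by 0.944 %.

0.944 %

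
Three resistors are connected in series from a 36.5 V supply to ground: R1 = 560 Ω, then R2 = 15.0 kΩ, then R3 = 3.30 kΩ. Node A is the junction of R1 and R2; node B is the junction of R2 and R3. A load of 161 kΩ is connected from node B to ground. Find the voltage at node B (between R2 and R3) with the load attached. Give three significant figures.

At node B, R3 is in parallel with the load: R3‖R_L = 3234 Ω.
Below node A the resistance is R2 + (R3‖R_L) = 18230 Ω, so V_A = 36.5 × 18230/18790 = 35.41 V.
Then V_B = V_A × (R3‖R_L)/(R2 + R3‖R_L) = 35.41 × 3234/18230 = 6.28 V.

V ≈ 6.28 V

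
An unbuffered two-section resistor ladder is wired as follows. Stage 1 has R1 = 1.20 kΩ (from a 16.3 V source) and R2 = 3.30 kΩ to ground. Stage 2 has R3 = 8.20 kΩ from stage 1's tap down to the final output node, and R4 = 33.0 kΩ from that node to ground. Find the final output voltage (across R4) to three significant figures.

Stage 2 presents R3+R4 = 41.20 kΩ as a load on stage 1's tap.
Stage 1's lower leg becomes R2‖(R3+R4) = 3.055 kΩ, so V_mid = 16.3 × 3.055/4.255 = 11.70 V.
Stage 2 is itself unloaded: V_out = V_mid × R4/(R3+R4) = 11.70 × 33.0/41.20 = 9.37 V.

V_out ≈ 9.37 V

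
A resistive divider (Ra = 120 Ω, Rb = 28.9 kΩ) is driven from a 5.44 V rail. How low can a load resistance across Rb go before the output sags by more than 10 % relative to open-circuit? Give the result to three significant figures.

R_L(min) ≈ 1.08 kΩ

Output resistance R_th = Ra‖Rb = (120 × 28900)/29020 = 119.5 Ω.
The fractional drop is R_th/(R_th + R_L); requiring this ≤ 0.100 gives R_L ≥ R_th(1/0.100 − 1) = 119.5 × 9.000 = 1.08 kΩ.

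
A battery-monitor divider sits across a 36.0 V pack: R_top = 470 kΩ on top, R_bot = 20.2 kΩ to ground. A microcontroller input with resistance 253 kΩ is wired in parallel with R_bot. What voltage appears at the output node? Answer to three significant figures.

The load sits in parallel with R_bot: R_bot‖R_L = (20.2 × 253) / (20.2 + 253) = 18.71 kΩ.
V_out = 36.0 × 18.71 / (470 + 18.71) = 36.0 × 18.71/488.7 = 1.38 V.

V_out ≈ 1.38 V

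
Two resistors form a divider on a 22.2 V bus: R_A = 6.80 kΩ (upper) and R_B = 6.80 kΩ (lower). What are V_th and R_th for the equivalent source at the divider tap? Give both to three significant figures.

V_th = 11.1 V, R_th = 3.40 kΩ

V_th is the open-circuit tap voltage: 22.2 × 6.80/(6.80 + 6.80) = 11.1 V.
With the supply zeroed, R_A and R_B appear in parallel from the tap: R_th = R_A‖R_B = (6.80 × 6.80)/13.60 = 3.40 kΩ.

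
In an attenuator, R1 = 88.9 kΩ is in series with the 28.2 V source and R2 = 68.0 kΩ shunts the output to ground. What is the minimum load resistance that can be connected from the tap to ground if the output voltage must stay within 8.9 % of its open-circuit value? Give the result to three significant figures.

R_L(min) ≈ 394 kΩ

Output resistance R_th = R1‖R2 = (88.9 × 68.0)/156.9 = 38.53 kΩ.
The fractional drop is R_th/(R_th + R_L); requiring this ≤ 0.0890 gives R_L ≥ R_th(1/0.0890 − 1) = 38.53 × 10.24 = 394 kΩ.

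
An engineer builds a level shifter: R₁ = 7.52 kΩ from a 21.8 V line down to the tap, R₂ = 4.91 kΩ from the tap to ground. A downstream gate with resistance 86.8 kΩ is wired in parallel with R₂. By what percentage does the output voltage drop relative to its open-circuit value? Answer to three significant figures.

The divider's output (Thévenin) resistance is R₁‖R₂ = 2.970 kΩ.
Fractional drop under load = R_th/(R_th + R_L) = 2.970 / (2.970 + 86.8) = 0.03309.
So the output falls by 3.31 %.

3.31 %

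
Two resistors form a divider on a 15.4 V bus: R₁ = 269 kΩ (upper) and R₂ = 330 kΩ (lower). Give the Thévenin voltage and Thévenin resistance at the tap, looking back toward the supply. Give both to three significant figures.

V_th is the open-circuit tap voltage: 15.4 × 330/(269 + 330) = 8.48 V.
With the supply zeroed, R₁ and R₂ appear in parallel from the tap: R_th = R₁‖R₂ = (269 × 330)/599.0 = 148 kΩ.

V_th = 8.48 V, R_th = 148 kΩ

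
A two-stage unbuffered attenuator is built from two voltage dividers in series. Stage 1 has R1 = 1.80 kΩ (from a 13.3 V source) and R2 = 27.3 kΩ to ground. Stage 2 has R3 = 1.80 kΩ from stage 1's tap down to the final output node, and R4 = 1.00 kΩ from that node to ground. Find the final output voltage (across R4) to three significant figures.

Stage 2 presents R3+R4 = 2.800 kΩ as a load on stage 1's tap.
Stage 1's lower leg becomes R2‖(R3+R4) = 2.540 kΩ, so V_mid = 13.3 × 2.540/4.340 = 7.783 V.
Stage 2 is itself unloaded: V_out = V_mid × R4/(R3+R4) = 7.783 × 1.00/2.800 = 2.78 V.

V_out ≈ 2.78 V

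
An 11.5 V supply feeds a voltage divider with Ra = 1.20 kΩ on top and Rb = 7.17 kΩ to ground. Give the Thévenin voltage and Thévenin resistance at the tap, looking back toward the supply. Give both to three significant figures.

V_th is the open-circuit tap voltage: 11.5 × 7.17/(1.20 + 7.17) = 9.85 V.
With the supply zeroed, Ra and Rb appear in parallel from the tap: R_th = Ra‖Rb = (1.20 × 7.17)/8.370 = 1.03 kΩ.

V_th = 9.85 V, R_th = 1.03 kΩ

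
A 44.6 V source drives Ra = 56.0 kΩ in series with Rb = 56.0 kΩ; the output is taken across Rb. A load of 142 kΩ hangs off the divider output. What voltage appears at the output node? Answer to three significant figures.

V_out ≈ 18.6 V

The load sits in parallel with Rb: Rb‖R_L = (56.0 × 142) / (56.0 + 142) = 40.16 kΩ.
V_out = 44.6 × 40.16 / (56.0 + 40.16) = 44.6 × 40.16/96.16 = 18.6 V.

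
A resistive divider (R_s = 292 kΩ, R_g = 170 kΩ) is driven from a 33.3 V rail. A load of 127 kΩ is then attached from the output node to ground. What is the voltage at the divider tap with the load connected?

V_out ≈ 6.64 V

The load sits in parallel with R_g: R_g‖R_L = (170 × 127) / (170 + 127) = 72.69 kΩ.
V_out = 33.3 × 72.69 / (292 + 72.69) = 33.3 × 72.69/364.7 = 6.64 V.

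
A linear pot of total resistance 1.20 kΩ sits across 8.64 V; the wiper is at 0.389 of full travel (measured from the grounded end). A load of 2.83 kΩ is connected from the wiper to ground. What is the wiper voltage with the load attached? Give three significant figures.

The wiper splits the pot into (1−α)R = 733.2 Ω above and αR = 466.8 Ω below.
Lower section ‖ load = 400.7 Ω.
V_wiper = 8.64 × 400.7/(733.2 + 400.7) = 3.05 V.

V ≈ 3.05 V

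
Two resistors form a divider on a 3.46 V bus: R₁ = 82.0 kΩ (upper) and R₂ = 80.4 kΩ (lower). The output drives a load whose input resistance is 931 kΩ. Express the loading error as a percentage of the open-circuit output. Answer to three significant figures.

The divider's output (Thévenin) resistance is R₁‖R₂ = 40.60 kΩ.
Fractional drop under load = R_th/(R_th + R_L) = 40.60 / (40.60 + 931) = 0.04178.
So the output falls by 4.18 %.

4.18 %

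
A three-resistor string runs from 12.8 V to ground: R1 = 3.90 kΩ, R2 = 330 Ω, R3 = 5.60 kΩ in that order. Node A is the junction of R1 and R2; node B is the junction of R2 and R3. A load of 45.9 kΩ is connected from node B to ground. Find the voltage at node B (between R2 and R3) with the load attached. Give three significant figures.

V ≈ 6.93 V

At node B, R3 is in parallel with the load: R3‖R_L = 4991 Ω.
Below node A the resistance is R2 + (R3‖R_L) = 5321 Ω, so V_A = 12.8 × 5321/9221 = 7.386 V.
Then V_B = V_A × (R3‖R_L)/(R2 + R3‖R_L) = 7.386 × 4991/5321 = 6.93 V.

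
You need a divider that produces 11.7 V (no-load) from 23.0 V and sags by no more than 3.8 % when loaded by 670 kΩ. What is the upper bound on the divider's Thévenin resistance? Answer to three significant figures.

R_th ≤ 26.5 kΩ

Loading drop = R_th/(R_th + R_L) ≤ 0.0380, so R_th ≤ R_L · ε/(1−ε) = 670 kΩ × 0.0380/0.9620 = 26.5 kΩ.
(Any R1, R2 with R2/(R1+R2) = 0.509 and R1‖R2 ≤ 26.5 kΩ will meet the spec.)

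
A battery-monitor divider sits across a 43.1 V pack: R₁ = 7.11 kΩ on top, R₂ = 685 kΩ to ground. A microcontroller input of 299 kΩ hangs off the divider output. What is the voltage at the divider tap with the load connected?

The load sits in parallel with R₂: R₂‖R_L = (685 × 299) / (685 + 299) = 208.1 kΩ.
V_out = 43.1 × 208.1 / (7.11 + 208.1) = 43.1 × 208.1/215.3 = 41.7 V.

V_out ≈ 41.7 V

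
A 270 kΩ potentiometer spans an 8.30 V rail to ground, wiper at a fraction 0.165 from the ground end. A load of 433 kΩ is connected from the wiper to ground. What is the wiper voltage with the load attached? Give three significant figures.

The wiper splits the pot into (1−α)R = 225.4 kΩ above and αR = 44.55 kΩ below.
Lower section ‖ load = 40.39 kΩ.
V_wiper = 8.30 × 40.39/(225.4 + 40.39) = 1.26 V.

V ≈ 1.26 V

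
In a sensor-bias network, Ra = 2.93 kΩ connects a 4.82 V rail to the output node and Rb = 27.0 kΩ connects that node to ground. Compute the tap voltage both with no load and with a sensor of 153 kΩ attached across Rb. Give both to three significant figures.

Unloaded: 4.35 V; loaded: 4.27 V

Open-circuit: V = 4.82 × 27.0/(2.93 + 27.0) = 4.35 V.
With the load, Rb becomes Rb‖R_L = 22.95 kΩ, so V = 4.82 × 22.95/25.88 = 4.27 V.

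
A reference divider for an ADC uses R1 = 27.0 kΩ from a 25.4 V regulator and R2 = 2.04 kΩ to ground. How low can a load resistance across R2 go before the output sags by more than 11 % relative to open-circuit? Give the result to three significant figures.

Output resistance R_th = R1‖R2 = (27.0 × 2.04)/29.04 = 1.897 kΩ.
The fractional drop is R_th/(R_th + R_L); requiring this ≤ 0.110 gives R_L ≥ R_th(1/0.110 − 1) = 1.897 × 8.091 = 15.3 kΩ.

R_L(min) ≈ 15.3 kΩ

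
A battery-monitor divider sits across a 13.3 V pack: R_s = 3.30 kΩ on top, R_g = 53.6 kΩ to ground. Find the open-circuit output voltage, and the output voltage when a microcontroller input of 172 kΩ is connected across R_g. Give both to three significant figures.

Unloaded: 12.5 V; loaded: 12.3 V

Open-circuit: V = 13.3 × 53.6/(3.30 + 53.6) = 12.5 V.
With the load, R_g becomes R_g‖R_L = 40.87 kΩ, so V = 13.3 × 40.87/44.17 = 12.3 V.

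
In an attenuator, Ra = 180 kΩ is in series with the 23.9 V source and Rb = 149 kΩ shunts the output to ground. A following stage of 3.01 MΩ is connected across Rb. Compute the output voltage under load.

The load sits in parallel with Rb: Rb‖R_L = (149 × 3010) / (149 + 3010) = 142.0 kΩ.
V_out = 23.9 × 142.0 / (180 + 142.0) = 23.9 × 142.0/322.0 = 10.5 V.

V_out ≈ 10.5 V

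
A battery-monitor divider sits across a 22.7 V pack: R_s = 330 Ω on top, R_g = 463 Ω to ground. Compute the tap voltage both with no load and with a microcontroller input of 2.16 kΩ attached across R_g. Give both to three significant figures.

Open-circuit: V = 22.7 × 463/(330 + 463) = 13.3 V.
With the load, R_g becomes R_g‖R_L = 381.3 Ω, so V = 22.7 × 381.3/711.3 = 12.2 V.

Unloaded: 13.3 V; loaded: 12.2 V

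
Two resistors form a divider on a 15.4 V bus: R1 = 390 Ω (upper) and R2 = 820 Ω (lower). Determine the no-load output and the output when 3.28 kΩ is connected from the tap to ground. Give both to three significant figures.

Open-circuit: V = 15.4 × 820/(390 + 820) = 10.4 V.
With the load, R2 becomes R2‖R_L = 656.0 Ω, so V = 15.4 × 656.0/1046 = 9.66 V.

Unloaded: 10.4 V; loaded: 9.66 V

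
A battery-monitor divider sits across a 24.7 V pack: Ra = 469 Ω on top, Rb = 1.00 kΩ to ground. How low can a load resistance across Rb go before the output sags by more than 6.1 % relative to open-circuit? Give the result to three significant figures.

Output resistance R_th = Ra‖Rb = (469 × 1000)/1469 = 319.3 Ω.
The fractional drop is R_th/(R_th + R_L); requiring this ≤ 0.0610 gives R_L ≥ R_th(1/0.0610 − 1) = 319.3 × 15.39 = 4.91 kΩ.

R_L(min) ≈ 4.91 kΩ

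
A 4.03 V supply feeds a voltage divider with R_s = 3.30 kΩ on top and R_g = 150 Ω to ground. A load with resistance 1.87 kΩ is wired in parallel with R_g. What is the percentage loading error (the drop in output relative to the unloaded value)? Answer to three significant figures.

7.13 %

The divider's output (Thévenin) resistance is R_s‖R_g = 143.5 Ω.
Fractional drop under load = R_th/(R_th + R_L) = 143.5 / (143.5 + 1870) = 0.07126.
So the output falls by 7.13 %.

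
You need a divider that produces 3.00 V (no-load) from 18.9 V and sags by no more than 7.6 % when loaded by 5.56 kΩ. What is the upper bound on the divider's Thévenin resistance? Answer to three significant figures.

R_th ≤ 457 Ω

Loading drop = R_th/(R_th + R_L) ≤ 0.0760, so R_th ≤ R_L · ε/(1−ε) = 5.56 kΩ × 0.0760/0.9240 = 457 Ω.
(Any R1, R2 with R2/(R1+R2) = 0.159 and R1‖R2 ≤ 457 Ω will meet the spec.)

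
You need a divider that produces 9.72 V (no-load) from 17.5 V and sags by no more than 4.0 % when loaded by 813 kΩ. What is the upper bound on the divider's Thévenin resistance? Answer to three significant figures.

Loading drop = R_th/(R_th + R_L) ≤ 0.0400, so R_th ≤ R_L · ε/(1−ε) = 813 kΩ × 0.0400/0.9600 = 33.9 kΩ.
(Any R1, R2 with R2/(R1+R2) = 0.555 and R1‖R2 ≤ 33.9 kΩ will meet the spec.)

R_th ≤ 33.9 kΩ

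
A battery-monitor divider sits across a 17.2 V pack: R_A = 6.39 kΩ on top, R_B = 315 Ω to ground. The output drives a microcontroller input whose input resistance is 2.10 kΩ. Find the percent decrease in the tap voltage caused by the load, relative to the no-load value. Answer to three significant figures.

12.5 %

Unloaded V = 17.2 × 315/6705 = 0.80805 V.
Loaded: R_B‖R_L = 273.9 Ω, giving V = 17.2 × 273.9/6664 = 0.70699 V.
Drop = (0.80805 − 0.70699) / 0.80805 = 12.5 %.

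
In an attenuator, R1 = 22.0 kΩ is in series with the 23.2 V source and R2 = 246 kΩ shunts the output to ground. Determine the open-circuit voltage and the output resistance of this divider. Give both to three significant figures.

V_th is the open-circuit tap voltage: 23.2 × 246/(22.0 + 246) = 21.3 V.
With the supply zeroed, R1 and R2 appear in parallel from the tap: R_th = R1‖R2 = (22.0 × 246)/268.0 = 20.2 kΩ.

V_th = 21.3 V, R_th = 20.2 kΩ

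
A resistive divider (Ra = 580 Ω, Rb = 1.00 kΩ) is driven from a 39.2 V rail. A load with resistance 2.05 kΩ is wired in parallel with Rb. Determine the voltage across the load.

V_out ≈ 21.0 V

The load sits in parallel with Rb: Rb‖R_L = (1000 × 2050) / (1000 + 2050) = 672.1 Ω.
V_out = 39.2 × 672.1 / (580 + 672.1) = 39.2 × 672.1/1252 = 21.0 V.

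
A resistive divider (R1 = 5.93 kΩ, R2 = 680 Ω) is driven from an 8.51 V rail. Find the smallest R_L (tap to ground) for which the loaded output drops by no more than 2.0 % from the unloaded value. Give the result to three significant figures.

Output resistance R_th = R1‖R2 = (5930 × 680)/6610 = 610.0 Ω.
The fractional drop is R_th/(R_th + R_L); requiring this ≤ 0.0200 gives R_L ≥ R_th(1/0.0200 − 1) = 610.0 × 49.00 = 29.9 kΩ.

R_L(min) ≈ 29.9 kΩ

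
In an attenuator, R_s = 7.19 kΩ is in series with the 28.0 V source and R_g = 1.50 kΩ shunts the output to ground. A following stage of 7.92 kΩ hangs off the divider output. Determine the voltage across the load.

V_out ≈ 4.18 V

The load sits in parallel with R_g: R_g‖R_L = (1.50 × 7.92) / (1.50 + 7.92) = 1.261 kΩ.
V_out = 28.0 × 1.261 / (7.19 + 1.261) = 28.0 × 1.261/8.451 = 4.18 V.
(Unloaded it would have been 4.83 V.)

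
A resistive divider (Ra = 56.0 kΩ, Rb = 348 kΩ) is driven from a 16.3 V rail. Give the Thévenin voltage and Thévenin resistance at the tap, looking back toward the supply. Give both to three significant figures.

V_th = 14.0 V, R_th = 48.2 kΩ

V_th is the open-circuit tap voltage: 16.3 × 348/(56.0 + 348) = 14.0 V.
With the supply zeroed, Ra and Rb appear in parallel from the tap: R_th = Ra‖Rb = (56.0 × 348)/404.0 = 48.2 kΩ.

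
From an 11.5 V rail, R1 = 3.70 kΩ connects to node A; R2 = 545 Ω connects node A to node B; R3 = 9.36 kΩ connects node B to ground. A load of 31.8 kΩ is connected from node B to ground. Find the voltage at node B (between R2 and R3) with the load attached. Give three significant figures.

At node B, R3 is in parallel with the load: R3‖R_L = 7231 Ω.
Below node A the resistance is R2 + (R3‖R_L) = 7776 Ω, so V_A = 11.5 × 7776/11480 = 7.792 V.
Then V_B = V_A × (R3‖R_L)/(R2 + R3‖R_L) = 7.792 × 7231/7776 = 7.25 V.

V ≈ 7.25 V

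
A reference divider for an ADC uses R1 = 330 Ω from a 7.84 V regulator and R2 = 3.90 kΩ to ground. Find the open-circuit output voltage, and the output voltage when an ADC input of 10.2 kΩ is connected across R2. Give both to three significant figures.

Unloaded: 7.23 V; loaded: 7.02 V

Open-circuit: V = 7.84 × 3900/(330 + 3900) = 7.23 V.
With the load, R2 becomes R2‖R_L = 2821 Ω, so V = 7.84 × 2821/3151 = 7.02 V.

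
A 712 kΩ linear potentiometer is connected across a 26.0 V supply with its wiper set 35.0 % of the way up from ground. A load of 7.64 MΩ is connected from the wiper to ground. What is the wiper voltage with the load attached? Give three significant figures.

V ≈ 8.91 V

The wiper splits the pot into (1−α)R = 462.8 kΩ above and αR = 249.2 kΩ below.
Lower section ‖ load = 241.3 kΩ.
V_wiper = 26.0 × 241.3/(462.8 + 241.3) = 8.91 V.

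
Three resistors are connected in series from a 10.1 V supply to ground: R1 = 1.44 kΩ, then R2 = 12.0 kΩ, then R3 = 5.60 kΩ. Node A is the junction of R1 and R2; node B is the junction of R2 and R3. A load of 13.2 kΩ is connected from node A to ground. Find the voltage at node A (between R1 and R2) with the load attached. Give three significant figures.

Below node A the series string R2+R3 = 17.60 kΩ sits in parallel with the 13.2 kΩ load: 7.543 kΩ.
V_A = 10.1 × 7.543/(1.44 + 7.543) = 8.48 V.

V ≈ 8.48 V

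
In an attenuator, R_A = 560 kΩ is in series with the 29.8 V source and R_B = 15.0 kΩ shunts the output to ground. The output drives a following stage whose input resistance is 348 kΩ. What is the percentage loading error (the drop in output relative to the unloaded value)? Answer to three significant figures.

The divider's output (Thévenin) resistance is R_A‖R_B = 14.61 kΩ.
Fractional drop under load = R_th/(R_th + R_L) = 14.61 / (14.61 + 348) = 0.04029.
So the output falls by 4.03 %.

4.03 %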